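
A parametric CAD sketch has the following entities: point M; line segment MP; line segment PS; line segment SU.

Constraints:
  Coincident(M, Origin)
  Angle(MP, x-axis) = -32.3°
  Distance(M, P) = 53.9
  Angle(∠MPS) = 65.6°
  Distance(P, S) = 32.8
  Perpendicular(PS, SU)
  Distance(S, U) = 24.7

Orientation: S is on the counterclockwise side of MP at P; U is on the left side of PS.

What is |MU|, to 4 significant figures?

26.56

M is at the origin; MP runs at -32.3° with length 53.9, so P = 53.9·(cos -32.3°, sin -32.3°) = (45.56, -28.80). ∠MPS = 65.6°, so PS runs at -32.3° + (180° − 65.6°) = 82.10° from the x-axis; with |PS| = 32.8, S = P + 32.8·(cos 82.10°, sin 82.10°) = (50.07, 3.687). PS ⟂ SU; with |SU| = 24.7 on the left of PS, U = S + 24.7·(-0.9905, 0.1374) = (25.60, 7.082). Then |MU| = |U − M| = 26.56.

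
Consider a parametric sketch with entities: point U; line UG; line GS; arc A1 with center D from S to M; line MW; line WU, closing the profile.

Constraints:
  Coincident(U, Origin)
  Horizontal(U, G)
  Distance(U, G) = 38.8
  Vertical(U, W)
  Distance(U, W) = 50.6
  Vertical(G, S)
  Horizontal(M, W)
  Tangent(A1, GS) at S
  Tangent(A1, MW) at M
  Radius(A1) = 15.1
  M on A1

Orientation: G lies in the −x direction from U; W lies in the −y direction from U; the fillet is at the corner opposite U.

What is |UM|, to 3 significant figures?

55.9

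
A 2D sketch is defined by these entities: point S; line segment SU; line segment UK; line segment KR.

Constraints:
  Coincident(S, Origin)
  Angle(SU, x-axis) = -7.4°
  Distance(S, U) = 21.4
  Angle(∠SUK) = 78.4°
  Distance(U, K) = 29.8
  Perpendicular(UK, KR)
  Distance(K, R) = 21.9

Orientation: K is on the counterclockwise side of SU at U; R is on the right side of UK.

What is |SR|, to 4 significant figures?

49.87

∠SUK = 78.4°, so UK runs at -7.4° + (180° − 78.4°) = 94.20° from the x-axis; with |UK| = 29.8, K = U + 29.8·(cos 94.20°, sin 94.20°) = (19.04, 26.96). UK ⟂ KR; with |KR| = 21.9 on the right of UK, R = K + 21.9·(0.9973, 0.07324) = (40.88, 28.57). Then |SR| = |R − S| = 49.87.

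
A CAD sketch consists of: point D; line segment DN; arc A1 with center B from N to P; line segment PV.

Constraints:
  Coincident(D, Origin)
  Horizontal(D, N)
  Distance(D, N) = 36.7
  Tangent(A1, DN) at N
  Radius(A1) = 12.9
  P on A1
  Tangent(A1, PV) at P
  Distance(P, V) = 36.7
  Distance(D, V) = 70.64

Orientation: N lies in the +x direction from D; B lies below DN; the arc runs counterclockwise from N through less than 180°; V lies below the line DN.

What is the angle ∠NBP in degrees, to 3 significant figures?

130°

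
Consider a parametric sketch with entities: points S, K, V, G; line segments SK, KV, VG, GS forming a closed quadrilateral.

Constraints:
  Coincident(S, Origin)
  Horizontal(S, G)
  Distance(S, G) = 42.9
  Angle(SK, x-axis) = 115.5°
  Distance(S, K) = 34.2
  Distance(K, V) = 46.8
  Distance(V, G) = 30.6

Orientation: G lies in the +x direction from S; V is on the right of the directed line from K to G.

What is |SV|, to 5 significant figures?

14.722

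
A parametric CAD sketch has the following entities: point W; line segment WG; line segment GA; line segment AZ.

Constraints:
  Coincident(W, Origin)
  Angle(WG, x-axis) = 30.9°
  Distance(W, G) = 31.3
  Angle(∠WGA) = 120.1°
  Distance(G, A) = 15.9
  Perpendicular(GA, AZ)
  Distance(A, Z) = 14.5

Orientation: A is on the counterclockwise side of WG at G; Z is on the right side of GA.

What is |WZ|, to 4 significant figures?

52.22

∠WGA = 120.1°, so GA runs at 30.9° + (180° − 120.1°) = 90.80° from the x-axis; with |GA| = 15.9, A = G + 15.9·(cos 90.80°, sin 90.80°) = (26.64, 31.97). GA is perpendicular to AZ; with |AZ| = 14.5 on the right of GA, Z = A + 14.5·(0.9999, 0.01396) = (41.13, 32.17). Then |WZ| = |Z − W| = 52.22.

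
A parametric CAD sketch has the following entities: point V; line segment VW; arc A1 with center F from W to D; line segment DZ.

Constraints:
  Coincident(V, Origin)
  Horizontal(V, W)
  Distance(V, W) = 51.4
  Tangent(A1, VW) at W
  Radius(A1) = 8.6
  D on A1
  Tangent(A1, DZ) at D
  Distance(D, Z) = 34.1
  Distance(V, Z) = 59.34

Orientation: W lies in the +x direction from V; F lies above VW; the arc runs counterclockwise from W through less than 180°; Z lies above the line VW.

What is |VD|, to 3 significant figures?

60.2

Checks: |VW| = 51.40 ✓; |FD| = 8.600 ✓; ∠(FD, DZ) = 90.00° ✓; |DZ| = 34.10 ✓; |VZ| = 59.34 ✓.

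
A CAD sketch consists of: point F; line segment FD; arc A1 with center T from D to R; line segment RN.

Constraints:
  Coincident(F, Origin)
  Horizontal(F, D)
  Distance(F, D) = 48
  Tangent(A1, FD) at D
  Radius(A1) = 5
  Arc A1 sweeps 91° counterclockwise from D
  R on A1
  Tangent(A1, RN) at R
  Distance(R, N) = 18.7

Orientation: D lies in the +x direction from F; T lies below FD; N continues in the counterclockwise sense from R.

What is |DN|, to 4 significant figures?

24.24

F is at the origin; FD is horizontal with |FD| = 48.0 and D on the +x side, so D = (48.00, 0.000). Since A1 is tangent to FD there, TD ⟂ FD, so T = D + (0, -5) = (48.00, -5.000). On A1, D sits at bearing 90° from T; a 91° counterclockwise sweep puts R at bearing 181°, so R = T + 5.0·(cos 181°, sin 181°) = (43.00, -5.087). Since A1 is tangent to RN there, TR ⟂ RN, so RN runs along (−sin 181°, cos 181°); with |RN| = 18.7, N = (43.33, -23.78). Then |DN| = |N − D| = 24.24.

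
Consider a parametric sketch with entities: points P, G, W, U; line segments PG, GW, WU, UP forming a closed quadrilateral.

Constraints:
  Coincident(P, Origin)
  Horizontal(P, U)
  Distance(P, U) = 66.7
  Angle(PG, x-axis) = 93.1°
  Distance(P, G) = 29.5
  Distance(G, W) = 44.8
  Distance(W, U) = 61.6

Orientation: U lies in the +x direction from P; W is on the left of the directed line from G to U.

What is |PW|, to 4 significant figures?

64.61

P is at the origin; P and U share the same y with |PU| = 66.7 and U in +x, so U = (66.7, 0). PG runs at 93.1° with |PG| = 29.5, so G = (-1.595, 29.46). W is determined by |GW| = 44.8 and |WU| = 61.6 together: it lies at the intersection of circle(G, 44.8) and circle(U, 61.6). With |GU| = 74.38, the foot of the radical line on GU is 25.17 from G and the perpendicular offset is √(44.8² − 25.17²) = 37.06. Taking the left-of-GU solution: W = (36.20, 53.52).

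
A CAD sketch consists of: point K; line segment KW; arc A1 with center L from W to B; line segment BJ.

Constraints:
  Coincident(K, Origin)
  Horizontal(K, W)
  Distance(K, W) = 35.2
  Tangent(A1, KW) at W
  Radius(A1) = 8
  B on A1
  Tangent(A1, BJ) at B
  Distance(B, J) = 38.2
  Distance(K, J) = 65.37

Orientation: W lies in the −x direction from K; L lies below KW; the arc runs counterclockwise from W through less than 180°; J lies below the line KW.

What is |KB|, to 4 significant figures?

43.74

K is at the origin; KW is horizontal with |KW| = 35.2 and W on the −x side, so W = (-35.20, 0.000). Tangency of A1 to KW means the radius LW is perpendicular to KW, so L = W + (0, -8) = (-35.20, -8.000). Since LB ⟂ BJ (tangency), |LJ| = √(8.0² + 38.2²) = 39.03 regardless of where B sits on A1. So J lies on both circle(K, 65.37) and circle(L, 39.03); the below-KW intersection is J = (-47.32, -45.10). B is the foot of the tangent from J: B = (-43.15, -7.127).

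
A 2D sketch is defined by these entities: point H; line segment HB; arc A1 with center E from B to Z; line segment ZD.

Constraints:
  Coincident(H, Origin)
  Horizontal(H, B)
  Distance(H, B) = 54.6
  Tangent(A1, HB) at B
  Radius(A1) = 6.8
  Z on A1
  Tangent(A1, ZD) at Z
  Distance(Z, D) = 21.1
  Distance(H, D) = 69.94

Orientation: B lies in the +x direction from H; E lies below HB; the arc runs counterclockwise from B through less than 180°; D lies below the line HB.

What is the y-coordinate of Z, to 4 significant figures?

-11.61

H is at the origin; H and B share the same y with |HB| = 54.6 and B on the +x side, so B = (54.60, 0.000). Tangency of A1 to HB means the radius EB is perpendicular to HB, so E = B + (0, -6.8) = (54.60, -6.800). Since EZ ⟂ ZD (tangency), |ED| = √(6.8² + 21.1²) = 22.17 regardless of where Z sits on A1. So D lies on both circle(H, 69.94) and circle(E, 22.17); the below-HB intersection is D = (64.71, -26.53). Z is the foot of the tangent from D: Z = (49.79, -11.61).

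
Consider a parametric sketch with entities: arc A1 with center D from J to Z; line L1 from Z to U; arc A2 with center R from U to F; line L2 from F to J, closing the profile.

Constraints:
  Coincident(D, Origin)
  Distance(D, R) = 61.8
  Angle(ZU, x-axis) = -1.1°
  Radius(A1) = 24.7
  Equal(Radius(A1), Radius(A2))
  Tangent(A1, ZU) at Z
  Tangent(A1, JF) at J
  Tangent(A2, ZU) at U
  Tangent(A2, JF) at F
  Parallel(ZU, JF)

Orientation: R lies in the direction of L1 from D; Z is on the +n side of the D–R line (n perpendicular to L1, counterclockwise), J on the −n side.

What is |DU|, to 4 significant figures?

66.55

Tangency of A1 to both parallel lines with radius 24.7 puts Z and J at D ± 24.7·n: Z = (0.4742, 24.70), J = (-0.4742, -24.70). Equal radii place U and F the same way about R: U = R + 24.7·n = (62.26, 23.51), F = R − 24.7·n = (61.31, -25.88). Then |DU| = |U − D| = 66.55.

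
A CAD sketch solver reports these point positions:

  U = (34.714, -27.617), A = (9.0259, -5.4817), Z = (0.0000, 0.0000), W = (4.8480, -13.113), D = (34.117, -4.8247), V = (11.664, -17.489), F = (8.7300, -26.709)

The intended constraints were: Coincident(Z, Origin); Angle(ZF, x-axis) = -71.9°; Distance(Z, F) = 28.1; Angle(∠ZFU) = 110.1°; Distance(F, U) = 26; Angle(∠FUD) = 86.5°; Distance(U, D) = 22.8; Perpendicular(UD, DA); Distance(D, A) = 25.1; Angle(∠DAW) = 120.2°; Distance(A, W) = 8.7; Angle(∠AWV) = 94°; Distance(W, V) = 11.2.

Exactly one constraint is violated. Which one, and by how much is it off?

Distance(W, V) = 11.2 — off by 3.10.

Z = (0.00, 0.00) ✓; ZF at -71.90° ✓; |ZF| = 28.10 ✓; ∠ZFU = 110.1° ✓; |FU| = 26.00 ✓; ∠FUD = 86.50° ✓; |UD| = 22.80 ✓; ∠(UD, DA) = 90.00° ✓; |DA| = 25.10 ✓; ∠DAW = 120.2° ✓; |AW| = 8.700 ✓; ∠AWV = 94.00° ✓; |WV| = 8.100 ✗.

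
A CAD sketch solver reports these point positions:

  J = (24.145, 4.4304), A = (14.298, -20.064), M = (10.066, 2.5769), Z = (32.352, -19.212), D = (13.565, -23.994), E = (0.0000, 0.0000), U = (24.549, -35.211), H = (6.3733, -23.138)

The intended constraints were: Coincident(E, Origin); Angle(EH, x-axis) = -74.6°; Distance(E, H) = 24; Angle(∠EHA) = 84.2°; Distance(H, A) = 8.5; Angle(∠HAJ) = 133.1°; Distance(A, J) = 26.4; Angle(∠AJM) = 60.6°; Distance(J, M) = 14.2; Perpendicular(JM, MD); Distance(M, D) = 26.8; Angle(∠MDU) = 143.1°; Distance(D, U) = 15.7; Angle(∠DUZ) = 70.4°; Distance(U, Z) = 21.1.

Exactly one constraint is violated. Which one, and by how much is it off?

Distance(U, Z) = 21.1 — off by 3.30.

E = (0.00, 0.00) ✓; EH at -74.60° ✓; |EH| = 24.00 ✓; ∠EHA = 84.20° ✓; |HA| = 8.500 ✓; ∠HAJ = 133.1° ✓; |AJ| = 26.40 ✓; ∠AJM = 60.60° ✓; |JM| = 14.20 ✓; ∠(JM, MD) = 90.00° ✓; |MD| = 26.80 ✓; ∠MDU = 143.1° ✓; |DU| = 15.70 ✓; ∠DUZ = 70.40° ✓; |UZ| = 17.80 ✗.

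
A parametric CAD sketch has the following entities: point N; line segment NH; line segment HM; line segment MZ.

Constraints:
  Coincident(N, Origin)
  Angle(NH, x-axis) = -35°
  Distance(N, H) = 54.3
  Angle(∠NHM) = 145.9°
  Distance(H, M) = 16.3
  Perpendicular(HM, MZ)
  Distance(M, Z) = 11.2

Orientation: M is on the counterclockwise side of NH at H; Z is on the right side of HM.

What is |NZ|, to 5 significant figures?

74.077

∠NHM = 145.9°, so HM runs at -35.0° + (180° − 145.9°) = -0.90000° from the x-axis; with |HM| = 16.3, M = H + 16.3·(cos -0.90000°, sin -0.90000°) = (60.778, -31.401). The perpendicularity gives MZ at right angles to HM; with |MZ| = 11.2 on the right of HM, Z = M + 11.2·(-0.015707, -0.99988) = (60.602, -42.600). Then |NZ| = |Z − N| = 74.077.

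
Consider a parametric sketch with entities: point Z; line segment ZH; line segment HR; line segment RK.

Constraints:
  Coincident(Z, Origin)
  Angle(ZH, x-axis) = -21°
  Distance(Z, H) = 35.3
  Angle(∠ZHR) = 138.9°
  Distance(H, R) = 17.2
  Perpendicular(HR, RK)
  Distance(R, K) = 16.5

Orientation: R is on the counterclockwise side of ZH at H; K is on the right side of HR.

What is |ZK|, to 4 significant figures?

59.12

∠ZHR = 138.9°, so HR runs at -21.0° + (180° − 138.9°) = 20.10° from the x-axis; with |HR| = 17.2, R = H + 17.2·(cos 20.10°, sin 20.10°) = (49.11, -6.739). HR is perpendicular to RK; with |RK| = 16.5 on the right of HR, K = R + 16.5·(0.3437, -0.9391) = (54.78, -22.23). Then |ZK| = |K − Z| = 59.12.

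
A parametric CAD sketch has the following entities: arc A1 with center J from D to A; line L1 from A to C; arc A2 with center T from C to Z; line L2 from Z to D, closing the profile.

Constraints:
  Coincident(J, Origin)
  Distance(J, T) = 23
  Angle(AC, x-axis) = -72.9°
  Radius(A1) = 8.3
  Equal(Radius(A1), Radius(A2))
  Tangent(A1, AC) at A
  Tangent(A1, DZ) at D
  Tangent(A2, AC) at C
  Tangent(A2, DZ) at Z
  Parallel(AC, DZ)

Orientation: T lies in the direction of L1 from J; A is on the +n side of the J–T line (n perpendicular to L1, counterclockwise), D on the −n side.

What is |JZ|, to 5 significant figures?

24.452

The slot axis is L1's direction at -72.9°, so u = (cos -72.9°, sin -72.9°) = (0.29404, -0.95579) and n = (−sin -72.9°, cos -72.9°) = (0.95579, 0.29404). J is at the origin and T lies 23.0 along u from J, so T = 23.0·u = (6.7629, -21.983). Tangency of A1 to both parallel lines with radius 8.3 puts A and D at J ± 8.3·n: A = (7.9331, 2.4405), D = (-7.9331, -2.4405). Equal radii place C and Z the same way about T: C = T + 8.3·n = (14.696, -19.543), Z = T − 8.3·n = (-1.1702, -24.424). Then |JZ| = |Z − J| = 24.452.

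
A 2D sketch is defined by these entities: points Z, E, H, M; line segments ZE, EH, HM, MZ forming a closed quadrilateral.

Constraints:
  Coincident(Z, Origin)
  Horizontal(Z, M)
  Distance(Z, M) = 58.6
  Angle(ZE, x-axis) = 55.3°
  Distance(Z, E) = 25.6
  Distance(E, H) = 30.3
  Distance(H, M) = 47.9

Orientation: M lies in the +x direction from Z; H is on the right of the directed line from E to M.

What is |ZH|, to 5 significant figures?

14.725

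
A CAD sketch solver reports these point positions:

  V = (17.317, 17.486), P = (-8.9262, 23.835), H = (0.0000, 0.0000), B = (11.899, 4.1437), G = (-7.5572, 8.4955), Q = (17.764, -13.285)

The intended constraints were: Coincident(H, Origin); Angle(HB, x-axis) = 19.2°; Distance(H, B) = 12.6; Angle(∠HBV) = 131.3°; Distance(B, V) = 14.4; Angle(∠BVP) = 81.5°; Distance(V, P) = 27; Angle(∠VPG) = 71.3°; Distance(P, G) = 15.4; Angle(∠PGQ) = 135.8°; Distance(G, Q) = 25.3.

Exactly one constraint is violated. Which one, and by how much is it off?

Distance(G, Q) = 25.3 — off by 8.10.

H = (0.00, 0.00) ✓; HB at 19.20° ✓; |HB| = 12.60 ✓; ∠HBV = 131.3° ✓; |BV| = 14.40 ✓; ∠BVP = 81.50° ✓; |VP| = 27.00 ✓; ∠VPG = 71.30° ✓; |PG| = 15.40 ✓; ∠PGQ = 135.8° ✓; |GQ| = 33.40 ✗.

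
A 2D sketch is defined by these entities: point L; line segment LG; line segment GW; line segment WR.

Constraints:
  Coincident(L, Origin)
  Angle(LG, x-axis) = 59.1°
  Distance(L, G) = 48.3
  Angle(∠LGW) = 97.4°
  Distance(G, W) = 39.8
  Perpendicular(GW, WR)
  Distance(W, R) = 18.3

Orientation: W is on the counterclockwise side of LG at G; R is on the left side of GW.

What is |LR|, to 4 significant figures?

54.72

L is at the origin; LG runs at 59.1° with length 48.3, so G = 48.3·(cos 59.1°, sin 59.1°) = (24.80, 41.44). ∠LGW = 97.4°, so GW runs at 59.1° + (180° − 97.4°) = 141.7° from the x-axis; with |GW| = 39.8, W = G + 39.8·(cos 141.7°, sin 141.7°) = (-6.430, 66.11). GW is perpendicular to WR; with |WR| = 18.3 on the left of GW, R = W + 18.3·(-0.6198, -0.7848) = (-17.77, 51.75). Then |LR| = |R − L| = 54.72.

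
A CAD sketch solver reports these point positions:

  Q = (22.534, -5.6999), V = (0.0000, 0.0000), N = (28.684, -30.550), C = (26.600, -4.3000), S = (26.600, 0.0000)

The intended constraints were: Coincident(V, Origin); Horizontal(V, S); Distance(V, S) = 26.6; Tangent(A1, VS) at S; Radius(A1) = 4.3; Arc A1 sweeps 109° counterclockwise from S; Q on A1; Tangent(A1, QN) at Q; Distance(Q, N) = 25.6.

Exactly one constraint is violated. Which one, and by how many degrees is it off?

Tangent(A1, QN) at Q — off by 5.10°.

V = (0.00, 0.00) ✓; V.y = 0.00, S.y = 0.00 ✓; |VS| = 26.60 ✓; ∠(CS, SV) = 90.00° ✓; |CS| = 4.300 ✓; bearing(C→Q) − bearing(C→S) = 109.0° ✓; |CQ| = 4.300 ✓; ∠(CQ, QN) = 95.10° ✗; |QN| = 25.60 ✓.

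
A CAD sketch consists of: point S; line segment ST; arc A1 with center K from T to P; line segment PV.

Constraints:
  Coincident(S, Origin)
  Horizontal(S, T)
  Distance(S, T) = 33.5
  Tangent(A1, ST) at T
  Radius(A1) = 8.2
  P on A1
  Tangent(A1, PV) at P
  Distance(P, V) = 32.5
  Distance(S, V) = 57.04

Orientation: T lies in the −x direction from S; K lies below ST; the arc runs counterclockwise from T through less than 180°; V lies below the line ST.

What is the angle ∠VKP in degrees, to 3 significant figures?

75.8°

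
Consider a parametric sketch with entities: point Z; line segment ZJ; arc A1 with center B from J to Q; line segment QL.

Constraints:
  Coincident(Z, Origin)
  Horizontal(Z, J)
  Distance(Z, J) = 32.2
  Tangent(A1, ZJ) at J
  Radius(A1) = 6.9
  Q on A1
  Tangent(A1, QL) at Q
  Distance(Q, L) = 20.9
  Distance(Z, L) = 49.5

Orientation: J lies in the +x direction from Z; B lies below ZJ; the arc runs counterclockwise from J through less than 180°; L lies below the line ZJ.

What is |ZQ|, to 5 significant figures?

29.599

Z is at the origin; ZJ is horizontal with |ZJ| = 32.2 and J on the +x side, so J = (32.200, 0.0000). A1 meets ZJ tangentially, so BJ is at right angles to ZJ, so B = J + (0, -6.9) = (32.200, -6.9000). Since BQ ⟂ QL (tangency), |BL| = √(6.9² + 20.9²) = 22.010 regardless of where Q sits on A1. So L lies on both circle(Z, 49.5) and circle(B, 22.010); the below-ZJ intersection is L = (41.624, -26.790). Q is the foot of the tangent from L: Q = (27.205, -11.660).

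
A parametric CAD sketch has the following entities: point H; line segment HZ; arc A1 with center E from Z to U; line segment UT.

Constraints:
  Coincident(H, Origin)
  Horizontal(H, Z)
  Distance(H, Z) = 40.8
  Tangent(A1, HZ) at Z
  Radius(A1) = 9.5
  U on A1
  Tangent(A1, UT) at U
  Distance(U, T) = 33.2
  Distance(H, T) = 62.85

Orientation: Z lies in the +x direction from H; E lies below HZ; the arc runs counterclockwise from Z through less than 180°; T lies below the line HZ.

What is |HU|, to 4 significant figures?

34.69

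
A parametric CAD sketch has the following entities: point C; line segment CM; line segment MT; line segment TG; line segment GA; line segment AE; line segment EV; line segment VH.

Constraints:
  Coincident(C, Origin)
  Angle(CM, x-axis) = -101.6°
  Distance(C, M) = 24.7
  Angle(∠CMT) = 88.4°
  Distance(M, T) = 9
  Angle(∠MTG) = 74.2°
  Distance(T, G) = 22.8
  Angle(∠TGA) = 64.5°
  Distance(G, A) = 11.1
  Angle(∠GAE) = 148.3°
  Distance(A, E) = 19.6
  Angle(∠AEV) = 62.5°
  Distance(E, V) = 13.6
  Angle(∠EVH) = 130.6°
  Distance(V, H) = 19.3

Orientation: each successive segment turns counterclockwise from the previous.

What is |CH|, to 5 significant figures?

14.693

∠AEV = 62.5° gives EV at 0.50000° from the x-axis; with |EV| = 13.6, V = (-3.1907, -26.187). ∠EVH = 130.6° gives VH at 49.900° from the x-axis; with |VH| = 19.3, H = (9.2409, -11.424). Then |CH| = |H − C| = 14.693.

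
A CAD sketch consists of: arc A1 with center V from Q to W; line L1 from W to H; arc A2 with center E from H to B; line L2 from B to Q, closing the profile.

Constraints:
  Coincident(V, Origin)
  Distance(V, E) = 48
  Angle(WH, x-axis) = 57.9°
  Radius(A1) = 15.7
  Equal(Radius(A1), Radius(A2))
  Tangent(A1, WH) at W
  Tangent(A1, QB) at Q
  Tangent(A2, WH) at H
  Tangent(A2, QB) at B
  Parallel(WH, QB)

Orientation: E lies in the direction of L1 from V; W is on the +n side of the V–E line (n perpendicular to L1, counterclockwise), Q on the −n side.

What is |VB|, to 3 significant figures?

50.5

The slot axis is L1's direction at 57.9°, so u = (cos 57.9°, sin 57.9°) = (0.531, 0.847) and n = (−sin 57.9°, cos 57.9°) = (-0.847, 0.531). V is at the origin and E lies 48.0 along u from V, so E = 48.0·u = (25.5, 40.7). Tangency of A1 to both parallel lines with radius 15.7 puts W and Q at V ± 15.7·n: W = (-13.3, 8.34), Q = (13.3, -8.34). Equal radii place H and B the same way about E: H = E + 15.7·n = (12.2, 49.0), B = E − 15.7·n = (38.8, 32.3). Then |VB| = |B − V| = 50.5.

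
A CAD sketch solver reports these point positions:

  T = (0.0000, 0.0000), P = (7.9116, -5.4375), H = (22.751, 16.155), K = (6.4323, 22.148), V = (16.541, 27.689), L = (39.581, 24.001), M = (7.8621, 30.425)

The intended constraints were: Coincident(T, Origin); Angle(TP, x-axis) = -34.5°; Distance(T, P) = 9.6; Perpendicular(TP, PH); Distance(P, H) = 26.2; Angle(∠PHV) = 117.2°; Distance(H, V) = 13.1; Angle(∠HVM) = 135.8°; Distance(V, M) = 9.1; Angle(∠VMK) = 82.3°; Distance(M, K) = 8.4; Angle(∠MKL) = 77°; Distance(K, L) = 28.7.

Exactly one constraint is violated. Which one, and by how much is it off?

Distance(K, L) = 28.7 — off by 4.50.

T = (0.00, 0.00) ✓; TP at -34.50° ✓; |TP| = 9.600 ✓; ∠(TP, PH) = 90.00° ✓; |PH| = 26.20 ✓; ∠PHV = 117.2° ✓; |HV| = 13.10 ✓; ∠HVM = 135.8° ✓; |VM| = 9.100 ✓; ∠VMK = 82.30° ✓; |MK| = 8.400 ✓; ∠MKL = 77.00° ✓; |KL| = 33.20 ✗.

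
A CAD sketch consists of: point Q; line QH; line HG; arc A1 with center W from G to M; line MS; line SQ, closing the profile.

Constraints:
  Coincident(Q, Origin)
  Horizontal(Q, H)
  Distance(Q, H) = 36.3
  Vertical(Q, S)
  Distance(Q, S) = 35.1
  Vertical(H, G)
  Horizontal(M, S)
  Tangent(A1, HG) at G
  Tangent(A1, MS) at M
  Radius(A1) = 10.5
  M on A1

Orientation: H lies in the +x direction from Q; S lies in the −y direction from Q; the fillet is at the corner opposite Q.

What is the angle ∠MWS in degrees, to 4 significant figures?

67.85°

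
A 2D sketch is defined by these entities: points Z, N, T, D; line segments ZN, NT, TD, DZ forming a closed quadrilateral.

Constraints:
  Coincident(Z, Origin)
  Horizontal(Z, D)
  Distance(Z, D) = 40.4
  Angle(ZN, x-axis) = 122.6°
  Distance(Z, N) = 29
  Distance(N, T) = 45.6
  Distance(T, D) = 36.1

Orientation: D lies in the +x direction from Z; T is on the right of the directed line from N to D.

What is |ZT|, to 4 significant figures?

16.65

Z is at the origin; ZD is horizontal with |ZD| = 40.4 and D in +x, so D = (40.4, 0). ZN runs at 122.6° with |ZN| = 29.0, so N = (-15.62, 24.43). T is determined by |NT| = 45.6 and |TD| = 36.1 together: it lies at the intersection of circle(N, 45.6) and circle(D, 36.1). With |ND| = 61.12, the foot of the radical line on ND is 36.91 from N and the perpendicular offset is √(45.6² − 36.91²) = 26.78. Taking the right-of-ND solution: T = (7.504, -14.87).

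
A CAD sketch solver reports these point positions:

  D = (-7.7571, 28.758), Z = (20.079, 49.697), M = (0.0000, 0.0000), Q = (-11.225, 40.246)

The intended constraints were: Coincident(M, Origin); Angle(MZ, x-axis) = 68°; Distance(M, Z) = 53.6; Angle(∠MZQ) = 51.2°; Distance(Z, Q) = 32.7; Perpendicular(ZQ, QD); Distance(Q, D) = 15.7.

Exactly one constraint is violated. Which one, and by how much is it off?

Distance(Q, D) = 15.7 — off by 3.70.

M = (0.00, 0.00) ✓; MZ at 68.00° ✓; |MZ| = 53.60 ✓; ∠MZQ = 51.20° ✓; |ZQ| = 32.70 ✓; ∠(ZQ, QD) = 90.00° ✓; |QD| = 12.00 ✗.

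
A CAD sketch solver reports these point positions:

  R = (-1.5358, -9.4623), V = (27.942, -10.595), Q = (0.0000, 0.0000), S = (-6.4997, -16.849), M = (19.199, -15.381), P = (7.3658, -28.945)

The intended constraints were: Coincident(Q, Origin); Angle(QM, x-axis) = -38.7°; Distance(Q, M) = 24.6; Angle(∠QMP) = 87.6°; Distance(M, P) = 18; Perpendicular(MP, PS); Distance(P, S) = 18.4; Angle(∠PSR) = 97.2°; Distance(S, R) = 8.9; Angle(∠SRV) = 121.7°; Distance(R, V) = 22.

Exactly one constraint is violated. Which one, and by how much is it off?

Distance(R, V) = 22 — off by 7.50.

Q = (0.00, 0.00) ✓; QM at -38.70° ✓; |QM| = 24.60 ✓; ∠QMP = 87.60° ✓; |MP| = 18.00 ✓; ∠(MP, PS) = 90.00° ✓; |PS| = 18.40 ✓; ∠PSR = 97.20° ✓; |SR| = 8.900 ✓; ∠SRV = 121.7° ✓; |RV| = 29.50 ✗.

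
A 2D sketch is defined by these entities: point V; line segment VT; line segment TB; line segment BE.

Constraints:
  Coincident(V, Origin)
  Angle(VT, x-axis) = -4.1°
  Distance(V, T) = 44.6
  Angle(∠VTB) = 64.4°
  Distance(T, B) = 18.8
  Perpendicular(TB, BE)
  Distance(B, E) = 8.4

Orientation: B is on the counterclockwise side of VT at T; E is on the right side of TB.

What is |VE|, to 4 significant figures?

48.62

∠VTB = 64.4°, so TB runs at -4.1° + (180° − 64.4°) = 111.5° from the x-axis; with |TB| = 18.8, B = T + 18.8·(cos 111.5°, sin 111.5°) = (37.60, 14.30). The perpendicularity gives BE at right angles to TB; with |BE| = 8.4 on the right of TB, E = B + 8.4·(0.9304, 0.3665) = (45.41, 17.38). Then |VE| = |E − V| = 48.62.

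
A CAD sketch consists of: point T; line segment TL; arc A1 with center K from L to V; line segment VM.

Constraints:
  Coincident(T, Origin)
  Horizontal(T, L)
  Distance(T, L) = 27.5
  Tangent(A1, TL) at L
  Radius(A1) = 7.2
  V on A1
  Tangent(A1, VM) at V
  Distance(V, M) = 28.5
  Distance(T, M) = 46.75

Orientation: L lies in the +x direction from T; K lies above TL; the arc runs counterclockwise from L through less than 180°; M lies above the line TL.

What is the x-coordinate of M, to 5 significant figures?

29.150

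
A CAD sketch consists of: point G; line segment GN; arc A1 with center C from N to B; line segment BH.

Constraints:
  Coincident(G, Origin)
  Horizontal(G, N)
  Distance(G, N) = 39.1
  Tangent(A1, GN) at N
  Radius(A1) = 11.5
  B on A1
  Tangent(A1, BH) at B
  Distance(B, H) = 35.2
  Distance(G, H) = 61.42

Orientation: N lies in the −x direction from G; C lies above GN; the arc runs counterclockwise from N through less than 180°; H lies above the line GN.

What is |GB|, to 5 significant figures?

31.636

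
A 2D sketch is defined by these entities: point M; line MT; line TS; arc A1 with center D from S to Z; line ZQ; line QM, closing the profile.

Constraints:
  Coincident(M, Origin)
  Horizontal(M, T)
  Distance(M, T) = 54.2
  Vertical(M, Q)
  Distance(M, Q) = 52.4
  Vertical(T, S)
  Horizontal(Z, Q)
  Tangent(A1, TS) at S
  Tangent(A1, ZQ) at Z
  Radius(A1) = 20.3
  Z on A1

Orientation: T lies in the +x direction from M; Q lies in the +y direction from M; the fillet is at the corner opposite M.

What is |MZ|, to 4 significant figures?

62.41

M is at the origin; MT is horizontal with |MT| = 54.2 and T on the +x side, so T = (54.20, 0.000). M and Q share the same x with |MQ| = 52.4 and Q on the +y side, so Q = (0.000, 52.40). The virtual corner opposite M is at (54.20, 52.40). A1 meets TS tangentially, so DS is at right angles to TS and the tangent condition forces DZ to be normal to ZQ, with radius 20.3, so the center D sits 20.3 in from both sides at D = (33.90, 32.10). That places the tangent points at S = (54.20, 32.10) on TS and Z = (33.90, 52.40) on ZQ. Then |MZ| = |Z − M| = 62.41.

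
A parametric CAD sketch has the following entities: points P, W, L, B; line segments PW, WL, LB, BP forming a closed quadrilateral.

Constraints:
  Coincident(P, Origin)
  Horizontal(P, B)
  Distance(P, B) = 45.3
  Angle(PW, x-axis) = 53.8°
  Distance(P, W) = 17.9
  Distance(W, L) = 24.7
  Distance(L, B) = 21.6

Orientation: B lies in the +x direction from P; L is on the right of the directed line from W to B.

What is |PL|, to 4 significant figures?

25.24

Checks: |WL| = 24.70 ✓; |LB| = 21.60 ✓.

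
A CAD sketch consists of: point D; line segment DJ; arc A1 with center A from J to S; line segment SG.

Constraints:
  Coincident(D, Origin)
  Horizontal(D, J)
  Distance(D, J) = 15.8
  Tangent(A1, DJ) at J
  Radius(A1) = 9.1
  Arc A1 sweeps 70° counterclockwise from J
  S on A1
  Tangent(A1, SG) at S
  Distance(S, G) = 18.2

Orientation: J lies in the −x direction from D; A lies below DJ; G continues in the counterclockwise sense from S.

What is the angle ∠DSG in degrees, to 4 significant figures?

123.8°

On A1, J sits at bearing 90° from A; a 70° counterclockwise sweep puts S at bearing 160°, so S = A + 9.1·(cos 160°, sin 160°) = (-24.35, -5.988). Since A1 is tangent to SG there, AS ⟂ SG, so SG runs along (−sin 160°, cos 160°); with |SG| = 18.2, G = (-30.58, -23.09). Then cos ∠DSG = SD·SG / (|SD||SG|), giving 123.8°.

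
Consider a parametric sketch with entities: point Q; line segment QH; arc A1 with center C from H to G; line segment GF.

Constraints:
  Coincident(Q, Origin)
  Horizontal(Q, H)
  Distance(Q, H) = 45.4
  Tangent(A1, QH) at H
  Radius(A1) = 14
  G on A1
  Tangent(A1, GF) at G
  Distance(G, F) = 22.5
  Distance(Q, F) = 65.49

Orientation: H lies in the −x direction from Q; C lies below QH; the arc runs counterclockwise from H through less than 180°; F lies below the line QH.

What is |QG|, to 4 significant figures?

61.51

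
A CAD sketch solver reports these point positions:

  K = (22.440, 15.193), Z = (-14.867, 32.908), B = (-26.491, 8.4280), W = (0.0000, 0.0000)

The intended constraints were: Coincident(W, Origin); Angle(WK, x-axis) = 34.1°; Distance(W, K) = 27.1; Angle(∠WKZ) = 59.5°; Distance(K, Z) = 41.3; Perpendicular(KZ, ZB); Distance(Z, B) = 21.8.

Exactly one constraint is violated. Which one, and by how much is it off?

Distance(Z, B) = 21.8 — off by 5.30.

W = (0.00, 0.00) ✓; WK at 34.10° ✓; |WK| = 27.10 ✓; ∠WKZ = 59.50° ✓; |KZ| = 41.30 ✓; ∠(KZ, ZB) = 90.00° ✓; |ZB| = 27.10 ✗.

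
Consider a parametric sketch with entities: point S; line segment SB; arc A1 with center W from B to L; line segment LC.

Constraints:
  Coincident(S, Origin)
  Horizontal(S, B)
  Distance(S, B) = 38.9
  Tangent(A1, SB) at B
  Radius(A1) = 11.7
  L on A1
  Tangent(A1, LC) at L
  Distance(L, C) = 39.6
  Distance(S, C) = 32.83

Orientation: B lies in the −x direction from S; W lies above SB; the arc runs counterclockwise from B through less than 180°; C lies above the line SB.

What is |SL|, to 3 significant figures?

30.6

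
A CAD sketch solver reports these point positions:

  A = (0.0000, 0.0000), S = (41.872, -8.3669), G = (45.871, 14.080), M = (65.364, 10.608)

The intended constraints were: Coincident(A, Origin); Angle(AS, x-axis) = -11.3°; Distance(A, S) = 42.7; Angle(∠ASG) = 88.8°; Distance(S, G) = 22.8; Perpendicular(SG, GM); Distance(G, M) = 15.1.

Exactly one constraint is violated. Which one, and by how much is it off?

Distance(G, M) = 15.1 — off by 4.70.

A = (0.00, 0.00) ✓; AS at -11.30° ✓; |AS| = 42.70 ✓; ∠ASG = 88.80° ✓; |SG| = 22.80 ✓; ∠(SG, GM) = 90.00° ✓; |GM| = 19.80 ✗.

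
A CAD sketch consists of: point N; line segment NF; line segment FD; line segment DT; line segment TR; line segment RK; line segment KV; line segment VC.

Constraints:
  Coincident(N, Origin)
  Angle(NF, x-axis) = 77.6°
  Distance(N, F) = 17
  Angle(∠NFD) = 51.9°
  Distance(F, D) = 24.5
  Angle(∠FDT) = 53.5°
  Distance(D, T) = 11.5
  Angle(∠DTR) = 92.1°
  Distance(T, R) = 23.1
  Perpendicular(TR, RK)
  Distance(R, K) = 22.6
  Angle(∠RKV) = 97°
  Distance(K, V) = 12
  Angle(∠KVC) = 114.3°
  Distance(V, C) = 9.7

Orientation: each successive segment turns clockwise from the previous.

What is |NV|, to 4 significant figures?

32.43

N is at the origin; NF runs at 77.6° with length 17.0, so F = (3.651, 16.60). ∠NFD = 51.9° gives FD at -50.50° from the x-axis; with |FD| = 24.5, D = (19.23, -2.301). ∠FDT = 53.5° gives DT at -177.0° from the x-axis; with |DT| = 11.5, T = (7.750, -2.903). ∠DTR = 92.1° gives TR at 95.10° from the x-axis; with |TR| = 23.1, R = (5.697, 20.11). TR is perpendicular to RK, so RK runs at 5.100°; with |RK| = 22.6, K = (28.21, 22.11). ∠RKV = 97.0° gives KV at -77.90° from the x-axis; with |KV| = 12.0, V = (30.72, 10.38). Then |NV| = |V − N| = 32.43.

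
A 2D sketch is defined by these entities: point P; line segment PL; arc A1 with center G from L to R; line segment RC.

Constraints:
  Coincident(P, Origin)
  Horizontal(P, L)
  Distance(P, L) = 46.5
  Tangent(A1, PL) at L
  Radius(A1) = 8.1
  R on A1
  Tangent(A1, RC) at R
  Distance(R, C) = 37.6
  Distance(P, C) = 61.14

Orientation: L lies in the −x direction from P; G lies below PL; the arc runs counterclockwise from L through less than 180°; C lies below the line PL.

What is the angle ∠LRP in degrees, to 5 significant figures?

44.192°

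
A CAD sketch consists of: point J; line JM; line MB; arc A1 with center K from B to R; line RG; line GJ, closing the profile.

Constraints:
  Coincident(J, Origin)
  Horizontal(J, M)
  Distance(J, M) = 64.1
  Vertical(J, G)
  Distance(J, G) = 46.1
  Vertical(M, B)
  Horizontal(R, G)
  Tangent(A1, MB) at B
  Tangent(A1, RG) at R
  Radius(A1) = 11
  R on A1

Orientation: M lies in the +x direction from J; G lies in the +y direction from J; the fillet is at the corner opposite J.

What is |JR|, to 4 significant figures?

70.32

J is at the origin; J and M share the same y with |JM| = 64.1 and M on the +x side, so M = (64.10, 0.000). J and G share the same x with |JG| = 46.1 and G on the +y side, so G = (0.000, 46.10). The virtual corner opposite J is at (64.10, 46.10). Since A1 is tangent to MB there, KB ⟂ MB and A1 meets RG tangentially, so KR is at right angles to RG, with radius 11.0, so the center K sits 11.0 in from both sides at K = (53.10, 35.10). That places the tangent points at B = (64.10, 35.10) on MB and R = (53.10, 46.10) on RG. Then |JR| = |R − J| = 70.32.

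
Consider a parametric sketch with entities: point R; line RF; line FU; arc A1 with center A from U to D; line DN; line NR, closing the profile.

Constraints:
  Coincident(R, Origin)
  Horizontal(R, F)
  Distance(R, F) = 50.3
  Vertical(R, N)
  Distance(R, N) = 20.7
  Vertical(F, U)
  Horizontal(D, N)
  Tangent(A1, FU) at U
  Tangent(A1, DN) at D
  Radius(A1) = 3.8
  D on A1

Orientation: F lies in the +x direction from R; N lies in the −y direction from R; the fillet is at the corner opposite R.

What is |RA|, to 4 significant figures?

49.48

R and N share the same x with |RN| = 20.7 and N on the −y side, so N = (0.000, -20.70). The virtual corner opposite R is at (50.30, -20.70). A1 meets FU tangentially, so AU is at right angles to FU and since A1 is tangent to DN there, AD ⟂ DN, with radius 3.8, so the center A sits 3.8 in from both sides at A = (46.50, -16.90). Then |RA| = |A − R| = 49.48.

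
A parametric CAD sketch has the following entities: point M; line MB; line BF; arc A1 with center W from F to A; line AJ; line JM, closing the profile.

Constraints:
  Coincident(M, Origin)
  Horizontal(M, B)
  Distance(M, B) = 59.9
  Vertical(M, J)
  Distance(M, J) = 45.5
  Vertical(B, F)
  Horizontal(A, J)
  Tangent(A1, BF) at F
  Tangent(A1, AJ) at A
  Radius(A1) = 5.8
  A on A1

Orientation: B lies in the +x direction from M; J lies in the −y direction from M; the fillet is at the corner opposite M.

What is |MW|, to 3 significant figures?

67.1

M and J share the same x with |MJ| = 45.5 and J on the −y side, so J = (0.00, -45.5). The virtual corner opposite M is at (59.9, -45.5). Tangency of A1 to BF means the radius WF is perpendicular to BF and the tangent condition forces WA to be normal to AJ, with radius 5.8, so the center W sits 5.8 in from both sides at W = (54.1, -39.7). Then |MW| = |W − M| = 67.1.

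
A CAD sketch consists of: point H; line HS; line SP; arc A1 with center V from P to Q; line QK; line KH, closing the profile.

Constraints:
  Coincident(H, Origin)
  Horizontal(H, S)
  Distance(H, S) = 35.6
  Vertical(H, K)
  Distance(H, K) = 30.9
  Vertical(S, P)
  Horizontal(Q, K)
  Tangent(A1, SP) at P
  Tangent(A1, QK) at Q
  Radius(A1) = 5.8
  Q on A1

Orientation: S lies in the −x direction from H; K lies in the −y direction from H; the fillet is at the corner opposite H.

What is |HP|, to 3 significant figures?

43.6

H is at the origin; H and S share the same y with |HS| = 35.6 and S on the −x side, so S = (-35.6, 0.00). H and K share the same x with |HK| = 30.9 and K on the −y side, so K = (0.00, -30.9). The virtual corner opposite H is at (-35.6, -30.9). Tangency of A1 to SP means the radius VP is perpendicular to SP and tangency of A1 to QK means the radius VQ is perpendicular to QK, with radius 5.8, so the center V sits 5.8 in from both sides at V = (-29.8, -25.1). That places the tangent points at P = (-35.6, -25.1) on SP and Q = (-29.8, -30.9) on QK. Then |HP| = |P − H| = 43.6.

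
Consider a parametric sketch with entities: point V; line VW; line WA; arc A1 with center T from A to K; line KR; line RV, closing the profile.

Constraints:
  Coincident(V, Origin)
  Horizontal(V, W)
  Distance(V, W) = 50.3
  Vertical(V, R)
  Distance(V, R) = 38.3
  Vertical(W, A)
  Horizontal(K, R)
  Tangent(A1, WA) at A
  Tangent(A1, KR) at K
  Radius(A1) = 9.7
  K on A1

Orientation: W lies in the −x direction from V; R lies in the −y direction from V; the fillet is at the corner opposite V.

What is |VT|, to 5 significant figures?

49.662

V and R share the same x with |VR| = 38.3 and R on the −y side, so R = (0.0000, -38.300). The virtual corner opposite V is at (-50.300, -38.300). Tangency of A1 to WA means the radius TA is perpendicular to WA and since A1 is tangent to KR there, TK ⟂ KR, with radius 9.7, so the center T sits 9.7 in from both sides at T = (-40.600, -28.600). Then |VT| = |T − V| = 49.662.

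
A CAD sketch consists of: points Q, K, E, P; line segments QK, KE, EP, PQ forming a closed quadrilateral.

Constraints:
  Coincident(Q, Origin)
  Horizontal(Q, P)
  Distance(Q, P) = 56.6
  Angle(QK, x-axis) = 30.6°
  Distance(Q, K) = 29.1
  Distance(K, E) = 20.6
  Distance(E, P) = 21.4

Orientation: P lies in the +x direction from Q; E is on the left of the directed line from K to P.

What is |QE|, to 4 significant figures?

48.88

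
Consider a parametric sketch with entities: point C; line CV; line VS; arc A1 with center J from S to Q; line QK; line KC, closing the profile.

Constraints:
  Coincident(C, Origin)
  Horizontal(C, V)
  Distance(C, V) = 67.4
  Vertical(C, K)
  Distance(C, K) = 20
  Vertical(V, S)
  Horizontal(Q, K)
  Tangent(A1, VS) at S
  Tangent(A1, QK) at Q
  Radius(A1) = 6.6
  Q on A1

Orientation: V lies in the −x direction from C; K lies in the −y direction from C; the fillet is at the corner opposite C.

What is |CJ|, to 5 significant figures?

62.259

C is at the origin; CV is horizontal with |CV| = 67.4 and V on the −x side, so V = (-67.400, 0.0000). C and K share the same x with |CK| = 20.0 and K on the −y side, so K = (0.0000, -20.000). The virtual corner opposite C is at (-67.400, -20.000). A1 meets VS tangentially, so JS is at right angles to VS and since A1 is tangent to QK there, JQ ⟂ QK, with radius 6.6, so the center J sits 6.6 in from both sides at J = (-60.800, -13.400). Then |CJ| = |J − C| = 62.259.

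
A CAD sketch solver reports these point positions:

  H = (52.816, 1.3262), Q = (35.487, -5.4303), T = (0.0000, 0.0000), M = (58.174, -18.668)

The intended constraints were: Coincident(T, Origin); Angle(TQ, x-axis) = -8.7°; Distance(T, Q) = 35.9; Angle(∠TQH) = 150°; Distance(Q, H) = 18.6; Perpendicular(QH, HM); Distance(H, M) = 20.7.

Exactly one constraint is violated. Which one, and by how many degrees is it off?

Perpendicular(QH, HM) — off by 6.30°.

T = (0.00, 0.00) ✓; TQ at -8.700° ✓; |TQ| = 35.90 ✓; ∠TQH = 150.0° ✓; |QH| = 18.60 ✓; ∠(QH, HM) = 96.30° ✗; |HM| = 20.70 ✓.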